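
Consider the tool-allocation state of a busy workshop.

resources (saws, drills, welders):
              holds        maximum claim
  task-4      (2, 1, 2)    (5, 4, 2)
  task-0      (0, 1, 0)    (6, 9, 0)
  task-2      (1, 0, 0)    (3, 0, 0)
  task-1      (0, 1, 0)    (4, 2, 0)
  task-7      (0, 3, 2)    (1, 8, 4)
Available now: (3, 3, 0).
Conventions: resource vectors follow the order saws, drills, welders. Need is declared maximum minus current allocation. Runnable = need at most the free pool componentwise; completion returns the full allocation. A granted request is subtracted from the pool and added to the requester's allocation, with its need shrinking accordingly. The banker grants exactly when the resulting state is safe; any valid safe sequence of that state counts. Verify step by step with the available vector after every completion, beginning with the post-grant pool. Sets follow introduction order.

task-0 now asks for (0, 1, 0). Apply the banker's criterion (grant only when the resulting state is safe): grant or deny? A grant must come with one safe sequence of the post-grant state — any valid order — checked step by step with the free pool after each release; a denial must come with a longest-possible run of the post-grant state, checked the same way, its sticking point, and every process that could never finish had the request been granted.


DENY. Granting would leave the state unsafe.
Key observation: even finishing task-2, task-1, task-4 leaves just (6, 4, 2) free — too little drills for any of the remaining processes.
Pretend the grant happened; the run task-2, task-1, task-4 goes as far as possible. Verifying each step:
  pool = (3, 2, 0)
  task-2 needs (2, 0, 0) <= (3, 2, 0) -> finishes; pool += (1, 0, 0) = (4, 2, 0)
  task-1 needs (4, 1, 0) <= (4, 2, 0) -> finishes; pool += (0, 1, 0) = (4, 3, 0)
  task-4 needs (3, 3, 0) <= (4, 3, 0) -> finishes; pool += (2, 1, 2) = (6, 4, 2)
  task-0 cannot run: need (6, 7, 0) vs free (6, 4, 2) (insufficient drills)
  task-7 cannot run: need (1, 5, 2) vs free (6, 4, 2) (insufficient drills)
Post-grant, the permanently blocked set is task-0 and task-7.


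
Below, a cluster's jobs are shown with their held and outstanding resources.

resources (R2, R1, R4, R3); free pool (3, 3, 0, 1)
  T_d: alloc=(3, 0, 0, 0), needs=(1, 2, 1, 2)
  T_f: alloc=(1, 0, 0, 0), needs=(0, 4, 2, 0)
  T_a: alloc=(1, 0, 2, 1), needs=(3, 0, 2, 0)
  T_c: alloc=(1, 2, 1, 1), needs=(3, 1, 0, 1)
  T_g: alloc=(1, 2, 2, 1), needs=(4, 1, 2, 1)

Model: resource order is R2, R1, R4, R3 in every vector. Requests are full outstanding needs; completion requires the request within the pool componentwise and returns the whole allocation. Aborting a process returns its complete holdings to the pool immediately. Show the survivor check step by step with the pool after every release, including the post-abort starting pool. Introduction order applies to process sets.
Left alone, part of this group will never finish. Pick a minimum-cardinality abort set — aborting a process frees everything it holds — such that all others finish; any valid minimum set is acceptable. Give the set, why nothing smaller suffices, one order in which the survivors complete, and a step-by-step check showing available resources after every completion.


The answer: abort T_a.
Key observation: no ordering could ever have run T_f before the abort of T_a; with (1, 0, 2, 1) back in the pool it fits at step 2.
Minimality: the empty abort set fails — the state is deadlocked as it stands.
Survivors finish in the order: T_c, T_f, T_d, T_g. Step-by-step check (pool after the aborts first):
  pool = (4, 3, 2, 2)
  T_c needs (3, 1, 0, 1) <= (4, 3, 2, 2) -> finishes; pool += (1, 2, 1, 1) = (5, 5, 3, 3)
  T_f needs (0, 4, 2, 0) <= (5, 5, 3, 3) -> finishes; pool += (1, 0, 0, 0) = (6, 5, 3, 3)
  T_d needs (1, 2, 1, 2) <= (6, 5, 3, 3) -> finishes; pool += (3, 0, 0, 0) = (9, 5, 3, 3)
  T_g needs (4, 1, 2, 1) <= (9, 5, 3, 3) -> finishes; pool += (1, 2, 2, 1) = (10, 7, 5, 4)


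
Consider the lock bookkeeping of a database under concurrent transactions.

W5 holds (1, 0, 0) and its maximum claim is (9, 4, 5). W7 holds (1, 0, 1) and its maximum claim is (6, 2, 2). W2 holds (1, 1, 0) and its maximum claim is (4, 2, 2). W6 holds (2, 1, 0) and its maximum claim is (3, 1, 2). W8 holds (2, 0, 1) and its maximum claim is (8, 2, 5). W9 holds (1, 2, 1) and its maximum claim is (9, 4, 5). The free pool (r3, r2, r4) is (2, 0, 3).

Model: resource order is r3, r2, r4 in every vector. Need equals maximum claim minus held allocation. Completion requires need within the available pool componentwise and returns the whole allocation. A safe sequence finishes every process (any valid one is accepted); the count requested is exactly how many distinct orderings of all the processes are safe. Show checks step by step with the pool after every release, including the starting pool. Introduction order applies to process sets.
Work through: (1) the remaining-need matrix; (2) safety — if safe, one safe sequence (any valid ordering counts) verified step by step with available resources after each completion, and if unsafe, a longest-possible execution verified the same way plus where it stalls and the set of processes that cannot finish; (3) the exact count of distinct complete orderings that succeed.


(1) Remaining need (order r3, r2, r4):
  W5: (8, 4, 5)
  W7: (5, 2, 1)
  W2: (3, 1, 2)
  W6: (1, 0, 2)
  W8: (6, 2, 4)
  W9: (8, 2, 4)
(2) SAFE. One safe sequence: W6, W2, W7, W8, W9, W5.
Key observation: W2 is the earliest step where a requested resource binds exactly: need (3, 1, 2), pool (4, 1, 3) at its turn.
Check, step by step:
  pool = (2, 0, 3)
  run W6 (needs (1, 0, 2), free (2, 0, 3)); after release of (2, 1, 0) the pool is (4, 1, 3)
  run W2 (needs (3, 1, 2), free (4, 1, 3)); after release of (1, 1, 0) the pool is (5, 2, 3)
  run W7 (needs (5, 2, 1), free (5, 2, 3)); after release of (1, 0, 1) the pool is (6, 2, 4)
  run W8 (needs (6, 2, 4), free (6, 2, 4)); after release of (2, 0, 1) the pool is (8, 2, 5)
  run W9 (needs (8, 2, 4), free (8, 2, 5)); after release of (1, 2, 1) the pool is (9, 4, 6)
  run W5 (needs (8, 4, 5), free (9, 4, 6)); after release of (1, 0, 0) the pool is (10, 4, 6)
(3) The exact count: 1 of the possible complete orderings is a safe sequence.


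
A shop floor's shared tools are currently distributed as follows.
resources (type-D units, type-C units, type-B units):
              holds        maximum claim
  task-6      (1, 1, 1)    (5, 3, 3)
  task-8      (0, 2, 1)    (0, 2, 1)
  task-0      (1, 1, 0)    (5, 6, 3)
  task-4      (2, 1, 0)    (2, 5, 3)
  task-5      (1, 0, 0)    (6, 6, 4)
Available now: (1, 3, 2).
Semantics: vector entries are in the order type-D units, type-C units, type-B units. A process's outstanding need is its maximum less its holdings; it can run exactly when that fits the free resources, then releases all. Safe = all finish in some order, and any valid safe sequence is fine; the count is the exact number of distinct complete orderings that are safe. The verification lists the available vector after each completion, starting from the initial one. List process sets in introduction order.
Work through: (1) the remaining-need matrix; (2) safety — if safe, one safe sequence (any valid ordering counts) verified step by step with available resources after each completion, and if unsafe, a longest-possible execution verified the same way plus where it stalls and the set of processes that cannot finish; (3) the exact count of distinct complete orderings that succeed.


(1) Need matrix, components ordered type-D units, type-C units, type-B units:
  task-6: (4, 2, 2)
  task-8: (0, 0, 0)
  task-0: (4, 5, 3)
  task-4: (0, 4, 3)
  task-5: (5, 6, 4)
(2) UNSAFE — no complete ordering exists.
Key observation: type-D units is the bottleneck — with task-8, task-4 done the pool holds (3, 6, 3), short of every remaining need.
A maximal execution: task-8, task-4 — then nothing else fits. Step-by-step check:
  pool = (1, 3, 2)
  run task-8 (needs (0, 0, 0), free (1, 3, 2)); after release of (0, 2, 1) the pool is (1, 5, 3)
  run task-4 (needs (0, 4, 3), free (1, 5, 3)); after release of (2, 1, 0) the pool is (3, 6, 3)
  task-6 cannot run: need (4, 2, 2) vs free (3, 6, 3) (insufficient type-D units)
  task-0 cannot run: need (4, 5, 3) vs free (3, 6, 3) (insufficient type-D units)
  task-5 cannot run: need (5, 6, 4) vs free (3, 6, 3) (insufficient type-D units and type-B units)
Processes that can never finish: task-6, task-0 and task-5.
(3) Precisely 0 of the possible complete orderings are safe sequences.


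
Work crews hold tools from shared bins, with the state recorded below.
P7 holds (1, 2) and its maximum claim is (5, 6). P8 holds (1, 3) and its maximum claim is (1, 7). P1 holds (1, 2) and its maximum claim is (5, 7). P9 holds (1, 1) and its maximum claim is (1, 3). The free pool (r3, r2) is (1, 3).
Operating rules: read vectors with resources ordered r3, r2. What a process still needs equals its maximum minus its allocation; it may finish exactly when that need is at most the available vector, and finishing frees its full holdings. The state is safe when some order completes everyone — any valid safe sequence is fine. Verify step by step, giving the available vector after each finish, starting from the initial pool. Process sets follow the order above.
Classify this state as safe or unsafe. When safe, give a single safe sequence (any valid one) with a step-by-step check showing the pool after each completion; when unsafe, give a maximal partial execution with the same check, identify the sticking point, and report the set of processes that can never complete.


The state is UNSAFE.
Key observation: the wall is r3: completing P9, P8 brings the pool only to (3, 7), and all the rest need more.
The run P9, P8 cannot be extended any further. Step-by-step check:
  pool = (1, 3)
  P9 needs (0, 2) <= (1, 3) -> finishes; pool += (1, 1) = (2, 4)
  P8 needs (0, 4) <= (2, 4) -> finishes; pool += (1, 3) = (3, 7)
  blocked: P7 wants (4, 4), pool (3, 7) — not enough r3
  blocked: P1 wants (4, 5), pool (3, 7) — not enough r3
Never able to finish: P7 and P1.


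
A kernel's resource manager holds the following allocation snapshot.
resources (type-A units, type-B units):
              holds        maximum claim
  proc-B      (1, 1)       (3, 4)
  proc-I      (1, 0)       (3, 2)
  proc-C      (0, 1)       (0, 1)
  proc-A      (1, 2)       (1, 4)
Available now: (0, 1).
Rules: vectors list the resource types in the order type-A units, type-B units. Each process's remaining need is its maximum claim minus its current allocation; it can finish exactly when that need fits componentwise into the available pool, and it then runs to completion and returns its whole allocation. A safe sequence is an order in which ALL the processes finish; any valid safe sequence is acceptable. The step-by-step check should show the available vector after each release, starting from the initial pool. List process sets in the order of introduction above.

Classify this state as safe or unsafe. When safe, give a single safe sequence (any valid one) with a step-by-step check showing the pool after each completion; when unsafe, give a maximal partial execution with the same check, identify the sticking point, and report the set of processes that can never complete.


UNSAFE — no complete ordering exists.
Key observation: type-A units is the bottleneck — with proc-C, proc-A done the pool holds (1, 4), short of every remaining need.
The run proc-C, proc-A cannot be extended any further. Verifying each step:
  pool = (0, 1)
  proc-C needs (0, 0) <= (0, 1) -> finishes; pool += (0, 1) = (0, 2)
  proc-A needs (0, 2) <= (0, 2) -> finishes; pool += (1, 2) = (1, 4)
  proc-B cannot run: need (2, 3) vs free (1, 4) (insufficient type-A units)
  proc-I cannot run: need (2, 2) vs free (1, 4) (insufficient type-A units)
Never able to finish: proc-B and proc-I.


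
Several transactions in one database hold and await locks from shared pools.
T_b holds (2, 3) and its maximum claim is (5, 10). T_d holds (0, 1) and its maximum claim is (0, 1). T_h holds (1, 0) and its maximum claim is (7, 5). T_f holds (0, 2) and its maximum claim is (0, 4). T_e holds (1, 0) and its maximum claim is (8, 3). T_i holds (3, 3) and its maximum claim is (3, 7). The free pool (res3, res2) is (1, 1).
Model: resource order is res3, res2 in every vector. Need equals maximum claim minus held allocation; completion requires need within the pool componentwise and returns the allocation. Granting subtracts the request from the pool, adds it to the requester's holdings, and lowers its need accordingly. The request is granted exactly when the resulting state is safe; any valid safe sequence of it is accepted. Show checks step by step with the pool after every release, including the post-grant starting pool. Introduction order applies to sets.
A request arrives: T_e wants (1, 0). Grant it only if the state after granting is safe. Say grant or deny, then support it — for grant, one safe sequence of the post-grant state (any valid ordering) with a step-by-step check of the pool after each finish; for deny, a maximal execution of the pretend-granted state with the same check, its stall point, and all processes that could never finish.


DENY — the pretend-granted state is unsafe.
Key observation: after T_d, T_f, T_i, T_b complete, (5, 10) is the best the pool ever gets, yet each leftover process wants more res3.
On the post-grant state, T_d, T_f, T_i, T_b is a maximal run — nothing extends it. Walking it through:
  pool = (0, 1)
  run T_d (needs (0, 0), free (0, 1)); after release of (0, 1) the pool is (0, 2)
  run T_f (needs (0, 2), free (0, 2)); after release of (0, 2) the pool is (0, 4)
  run T_i (needs (0, 4), free (0, 4)); after release of (3, 3) the pool is (3, 7)
  run T_b (needs (3, 7), free (3, 7)); after release of (2, 3) the pool is (5, 10)
  blocked: T_h wants (6, 5), pool (5, 10) — not enough res3
  blocked: T_e wants (6, 3), pool (5, 10) — not enough res3
Had the request been granted, T_h and T_e could never finish.


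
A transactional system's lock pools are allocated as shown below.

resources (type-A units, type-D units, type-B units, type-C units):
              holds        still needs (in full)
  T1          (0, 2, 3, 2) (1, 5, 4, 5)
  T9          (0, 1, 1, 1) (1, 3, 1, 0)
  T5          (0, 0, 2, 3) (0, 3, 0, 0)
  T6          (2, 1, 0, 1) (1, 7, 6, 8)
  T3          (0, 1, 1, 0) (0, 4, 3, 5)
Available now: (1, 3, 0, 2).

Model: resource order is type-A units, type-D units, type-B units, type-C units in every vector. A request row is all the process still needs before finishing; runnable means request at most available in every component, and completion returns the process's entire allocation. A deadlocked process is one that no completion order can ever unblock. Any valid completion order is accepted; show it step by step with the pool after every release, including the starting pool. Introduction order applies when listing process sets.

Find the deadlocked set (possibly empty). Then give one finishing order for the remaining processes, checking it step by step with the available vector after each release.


Nothing here is deadlocked.
Key observation: no deadlock: T5 fits now, and the freed resources carry the rest through.
A valid finishing order for the others: T5, T9, T3, T1, T6. Check, step by step:
  pool = (1, 3, 0, 2)
  T5: need (0, 3, 0, 0) fits (1, 3, 0, 2); releases (0, 0, 2, 3), pool now (1, 3, 2, 5)
  T9: need (1, 3, 1, 0) fits (1, 3, 2, 5); releases (0, 1, 1, 1), pool now (1, 4, 3, 6)
  T3: need (0, 4, 3, 5) fits (1, 4, 3, 6); releases (0, 1, 1, 0), pool now (1, 5, 4, 6)
  T1: need (1, 5, 4, 5) fits (1, 5, 4, 6); releases (0, 2, 3, 2), pool now (1, 7, 7, 8)
  T6: need (1, 7, 6, 8) fits (1, 7, 7, 8); releases (2, 1, 0, 1), pool now (3, 8, 7, 9)


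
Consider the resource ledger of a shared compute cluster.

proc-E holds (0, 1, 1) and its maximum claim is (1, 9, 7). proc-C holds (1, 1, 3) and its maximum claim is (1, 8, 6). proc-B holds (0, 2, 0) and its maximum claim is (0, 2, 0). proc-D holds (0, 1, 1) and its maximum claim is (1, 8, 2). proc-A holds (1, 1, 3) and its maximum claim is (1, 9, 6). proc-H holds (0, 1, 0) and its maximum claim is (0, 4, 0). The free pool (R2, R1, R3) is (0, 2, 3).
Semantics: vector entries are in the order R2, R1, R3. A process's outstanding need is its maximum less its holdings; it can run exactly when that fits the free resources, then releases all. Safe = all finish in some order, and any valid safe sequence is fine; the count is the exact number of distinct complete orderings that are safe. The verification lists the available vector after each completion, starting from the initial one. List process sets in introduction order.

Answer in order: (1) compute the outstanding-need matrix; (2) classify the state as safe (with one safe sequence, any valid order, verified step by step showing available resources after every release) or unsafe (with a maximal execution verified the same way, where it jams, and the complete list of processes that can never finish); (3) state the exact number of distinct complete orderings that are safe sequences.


(1) Outstanding need per process (order R2, R1, R3):
  proc-E: (1, 8, 6)
  proc-C: (0, 7, 3)
  proc-B: (0, 0, 0)
  proc-D: (1, 7, 1)
  proc-A: (0, 8, 3)
  proc-H: (0, 3, 0)
(2) UNSAFE.
Key observation: R1 is the bottleneck — with proc-B, proc-H done the pool holds (0, 5, 3), short of every remaining need.
A maximal execution: proc-B, proc-H — then nothing else fits. Walking it through:
  pool = (0, 2, 3)
  proc-B: need (0, 0, 0) fits (0, 2, 3); releases (0, 2, 0), pool now (0, 4, 3)
  proc-H: need (0, 3, 0) fits (0, 4, 3); releases (0, 1, 0), pool now (0, 5, 3)
  proc-E cannot run: need (1, 8, 6) vs free (0, 5, 3) (insufficient R2, R1 and R3)
  proc-C cannot run: need (0, 7, 3) vs free (0, 5, 3) (insufficient R1)
  proc-D cannot run: need (1, 7, 1) vs free (0, 5, 3) (insufficient R2 and R1)
  proc-A cannot run: need (0, 8, 3) vs free (0, 5, 3) (insufficient R1)
Never able to finish: proc-E, proc-C, proc-D and proc-A.
(3) Precisely 0 of the possible complete orderings are safe sequences.


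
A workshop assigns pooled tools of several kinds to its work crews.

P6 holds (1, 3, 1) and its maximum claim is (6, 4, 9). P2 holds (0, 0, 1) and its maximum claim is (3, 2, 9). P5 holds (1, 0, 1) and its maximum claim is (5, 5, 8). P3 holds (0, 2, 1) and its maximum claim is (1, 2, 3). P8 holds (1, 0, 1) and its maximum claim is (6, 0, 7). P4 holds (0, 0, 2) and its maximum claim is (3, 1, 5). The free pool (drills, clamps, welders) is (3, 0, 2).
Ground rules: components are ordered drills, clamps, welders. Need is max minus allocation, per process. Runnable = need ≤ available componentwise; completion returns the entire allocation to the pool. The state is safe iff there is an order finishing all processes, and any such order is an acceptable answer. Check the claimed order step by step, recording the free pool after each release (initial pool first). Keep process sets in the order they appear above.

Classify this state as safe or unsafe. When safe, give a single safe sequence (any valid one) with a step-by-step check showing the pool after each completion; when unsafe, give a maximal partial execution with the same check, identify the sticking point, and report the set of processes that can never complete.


UNSAFE — no complete ordering exists.
Key observation: the pool after P3, P4 is (3, 2, 5); every surviving request exceeds it in welders, so progress ends there.
A maximal execution: P3, P4 — then nothing else fits. Verifying each step:
  pool = (3, 0, 2)
  run P3 (needs (1, 0, 2), free (3, 0, 2)); after release of (0, 2, 1) the pool is (3, 2, 3)
  run P4 (needs (3, 1, 3), free (3, 2, 3)); after release of (0, 0, 2) the pool is (3, 2, 5)
  P6 cannot run: need (5, 1, 8) vs free (3, 2, 5) (insufficient drills and welders)
  P2 cannot run: need (3, 2, 8) vs free (3, 2, 5) (insufficient welders)
  P5 cannot run: need (4, 5, 7) vs free (3, 2, 5) (insufficient drills, clamps and welders)
  P8 cannot run: need (5, 0, 6) vs free (3, 2, 5) (insufficient drills and welders)
Never able to finish: P6, P2, P5 and P8.


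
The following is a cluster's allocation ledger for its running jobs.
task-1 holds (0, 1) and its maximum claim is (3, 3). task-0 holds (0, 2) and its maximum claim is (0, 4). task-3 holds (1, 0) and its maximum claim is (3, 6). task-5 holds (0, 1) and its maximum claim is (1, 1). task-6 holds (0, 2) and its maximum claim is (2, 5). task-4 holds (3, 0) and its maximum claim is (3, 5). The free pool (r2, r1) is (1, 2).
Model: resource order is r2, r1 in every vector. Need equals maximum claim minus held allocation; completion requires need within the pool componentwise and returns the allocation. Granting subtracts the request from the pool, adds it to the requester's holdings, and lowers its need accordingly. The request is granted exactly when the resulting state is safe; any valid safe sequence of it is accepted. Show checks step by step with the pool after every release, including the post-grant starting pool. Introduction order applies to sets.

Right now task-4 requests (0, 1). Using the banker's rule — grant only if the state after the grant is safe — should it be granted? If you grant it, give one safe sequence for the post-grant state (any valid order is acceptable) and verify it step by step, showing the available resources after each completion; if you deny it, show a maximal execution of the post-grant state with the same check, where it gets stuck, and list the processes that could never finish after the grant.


GRANT: granting preserves safety; a valid post-grant sequence is task-5, task-0, task-4, task-6, task-3, task-1.
Key observation: granting shrinks the pool to (1, 1), yet task-5 still fits and the chain goes through.
Verifying the post-grant state step by step:
  pool = (1, 1)
  task-5: need (1, 0) fits (1, 1); releases (0, 1), pool now (1, 2)
  task-0: need (0, 2) fits (1, 2); releases (0, 2), pool now (1, 4)
  task-4: need (0, 4) fits (1, 4); releases (3, 1), pool now (4, 5)
  task-6: need (2, 3) fits (4, 5); releases (0, 2), pool now (4, 7)
  task-3: need (2, 6) fits (4, 7); releases (1, 0), pool now (5, 7)
  task-1: need (3, 2) fits (5, 7); releases (0, 1), pool now (5, 8)


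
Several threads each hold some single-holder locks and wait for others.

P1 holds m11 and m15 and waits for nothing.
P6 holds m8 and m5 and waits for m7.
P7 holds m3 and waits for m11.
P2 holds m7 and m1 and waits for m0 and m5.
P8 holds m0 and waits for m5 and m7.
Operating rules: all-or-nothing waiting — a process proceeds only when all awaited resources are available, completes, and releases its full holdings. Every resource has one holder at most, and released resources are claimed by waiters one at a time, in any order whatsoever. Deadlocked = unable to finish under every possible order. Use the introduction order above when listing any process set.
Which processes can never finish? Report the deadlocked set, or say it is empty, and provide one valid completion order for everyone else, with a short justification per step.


The deadlocked set is P6, P2 and P8.
Key observation: the knot is the closed ring of waits P6 -> P2 -> P6; P8 is caught in further circular waits.
A valid finishing order for the others: P1, P7.
Walking it through:
  P1 waits on nothing -> runs at once and releases m11 and m15
  P7 waits on m11 — all released -> runs and releases m3


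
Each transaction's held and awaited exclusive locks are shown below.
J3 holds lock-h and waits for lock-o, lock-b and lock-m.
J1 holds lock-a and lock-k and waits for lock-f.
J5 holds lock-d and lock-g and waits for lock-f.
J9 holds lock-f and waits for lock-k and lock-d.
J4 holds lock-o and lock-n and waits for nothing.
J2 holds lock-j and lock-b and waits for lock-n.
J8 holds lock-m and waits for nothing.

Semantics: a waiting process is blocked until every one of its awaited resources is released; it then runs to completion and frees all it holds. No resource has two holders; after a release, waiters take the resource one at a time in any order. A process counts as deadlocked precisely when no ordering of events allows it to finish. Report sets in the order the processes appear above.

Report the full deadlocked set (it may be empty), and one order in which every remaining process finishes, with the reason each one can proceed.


Deadlocked set: J1, J5 and J9.
Key observation: the waits loop around J1 -> J9 -> J1 with no way out; J5 is caught in further circular waits.
One completion order for the rest: J8, J4, J2, J3.
Verifying each step:
  J8: no waits; runs immediately, freeing lock-m
  J4: no waits; runs immediately, freeing lock-o and lock-n
  J2: everything it awaited (lock-n) is free; runs, freeing lock-j and lock-b
  J3: everything it awaited (lock-o, lock-b and lock-m) is free; runs, freeing lock-h


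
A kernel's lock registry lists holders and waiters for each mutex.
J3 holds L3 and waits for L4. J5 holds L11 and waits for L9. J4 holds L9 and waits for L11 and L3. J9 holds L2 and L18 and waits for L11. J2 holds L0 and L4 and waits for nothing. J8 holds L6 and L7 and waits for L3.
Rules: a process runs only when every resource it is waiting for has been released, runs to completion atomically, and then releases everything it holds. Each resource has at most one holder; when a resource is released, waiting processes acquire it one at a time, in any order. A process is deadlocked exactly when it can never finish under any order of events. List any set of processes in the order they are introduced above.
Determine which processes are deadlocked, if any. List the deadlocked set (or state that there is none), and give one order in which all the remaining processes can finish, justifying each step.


Deadlocked set: J5, J4 and J9.
Key observation: the cycle J5 -> J4 -> J5 can never break — each member waits on the next; J9 waits into the deadlock from upstream.
The rest can finish in the order J2, J3, J8.
Verifying each step:
  J2: no waits; runs immediately, freeing L0 and L4
  run J3 (all its waits — L4 — are resolved); releases L3
  run J8 (all its waits — L3 — are resolved); releases L6 and L7


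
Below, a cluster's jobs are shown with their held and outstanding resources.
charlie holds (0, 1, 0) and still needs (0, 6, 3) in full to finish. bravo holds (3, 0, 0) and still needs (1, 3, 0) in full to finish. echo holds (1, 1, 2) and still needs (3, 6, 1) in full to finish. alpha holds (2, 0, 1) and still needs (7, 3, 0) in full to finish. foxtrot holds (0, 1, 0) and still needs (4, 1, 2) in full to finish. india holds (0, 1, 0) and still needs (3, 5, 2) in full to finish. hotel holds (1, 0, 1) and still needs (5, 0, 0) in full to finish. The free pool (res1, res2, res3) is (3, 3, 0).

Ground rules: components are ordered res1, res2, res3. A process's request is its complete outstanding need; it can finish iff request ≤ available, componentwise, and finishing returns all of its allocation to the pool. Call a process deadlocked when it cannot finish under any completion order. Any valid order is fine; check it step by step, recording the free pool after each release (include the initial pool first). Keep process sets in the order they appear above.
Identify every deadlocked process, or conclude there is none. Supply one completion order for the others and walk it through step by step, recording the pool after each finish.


Deadlocked: charlie, echo and india.
Key observation: the wall is res2: completing bravo, hotel, alpha, foxtrot brings the pool only to (9, 4, 2), and all the rest need more.
A valid finishing order for the others: bravo, hotel, alpha, foxtrot. Step-by-step check:
  pool = (3, 3, 0)
  bravo needs (1, 3, 0) <= (3, 3, 0) -> finishes; pool += (3, 0, 0) = (6, 3, 0)
  hotel needs (5, 0, 0) <= (6, 3, 0) -> finishes; pool += (1, 0, 1) = (7, 3, 1)
  alpha needs (7, 3, 0) <= (7, 3, 1) -> finishes; pool += (2, 0, 1) = (9, 3, 2)
  foxtrot needs (4, 1, 2) <= (9, 3, 2) -> finishes; pool += (0, 1, 0) = (9, 4, 2)
The blocked processes can never fit:
  charlie still needs (0, 6, 3) but only (9, 4, 2) is free — short on res2 and res3
  echo still needs (3, 6, 1) but only (9, 4, 2) is free — short on res2
  india still needs (3, 5, 2) but only (9, 4, 2) is free — short on res2


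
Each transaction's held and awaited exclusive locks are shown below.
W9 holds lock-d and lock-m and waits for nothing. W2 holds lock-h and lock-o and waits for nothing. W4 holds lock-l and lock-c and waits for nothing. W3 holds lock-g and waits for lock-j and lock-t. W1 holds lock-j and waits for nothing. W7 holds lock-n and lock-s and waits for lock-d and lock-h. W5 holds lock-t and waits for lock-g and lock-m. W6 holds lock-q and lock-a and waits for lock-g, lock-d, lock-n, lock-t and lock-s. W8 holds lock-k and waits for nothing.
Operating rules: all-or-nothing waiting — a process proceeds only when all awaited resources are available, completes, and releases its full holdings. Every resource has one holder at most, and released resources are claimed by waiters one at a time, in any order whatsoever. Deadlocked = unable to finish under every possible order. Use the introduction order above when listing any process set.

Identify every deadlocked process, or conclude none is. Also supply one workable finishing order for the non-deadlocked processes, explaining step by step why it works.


Deadlocked: W3, W5 and W6.
Key observation: W3 -> W5 -> W3 is a circular wait — nothing in it can go first; W6 waits into the deadlock from upstream.
One completion order for the rest: W8, W4, W1, W2, W9, W7.
Verifying each step:
  W8: no waits; runs immediately, freeing lock-k
  W4: no waits; runs immediately, freeing lock-l and lock-c
  W1: no waits; runs immediately, freeing lock-j
  W2: no waits; runs immediately, freeing lock-h and lock-o
  W9: no waits; runs immediately, freeing lock-d and lock-m
  W7: everything it awaited (lock-d and lock-h) is free; runs, freeing lock-n and lock-s


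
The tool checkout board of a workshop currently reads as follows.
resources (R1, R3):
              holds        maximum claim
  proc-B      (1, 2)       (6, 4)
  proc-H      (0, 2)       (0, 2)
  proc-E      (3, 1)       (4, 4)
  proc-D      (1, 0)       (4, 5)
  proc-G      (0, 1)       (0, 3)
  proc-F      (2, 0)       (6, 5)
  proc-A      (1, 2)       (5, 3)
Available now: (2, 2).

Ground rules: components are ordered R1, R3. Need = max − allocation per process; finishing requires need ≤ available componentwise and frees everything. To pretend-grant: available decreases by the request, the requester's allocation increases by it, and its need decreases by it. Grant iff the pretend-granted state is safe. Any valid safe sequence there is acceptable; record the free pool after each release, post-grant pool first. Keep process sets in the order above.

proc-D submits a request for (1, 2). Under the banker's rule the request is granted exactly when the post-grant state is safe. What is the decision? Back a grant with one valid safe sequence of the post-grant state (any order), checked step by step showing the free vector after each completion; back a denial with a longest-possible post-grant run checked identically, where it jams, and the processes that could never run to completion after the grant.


GRANT — the state after the grant stays safe, e.g. via proc-H, proc-G, proc-E, proc-D, proc-B, proc-A, proc-F.
Key observation: even at the reduced pool (1, 0), proc-H fits immediately, so safety survives the grant.
Check on the post-grant state, step by step:
  pool = (1, 0)
  proc-H: need (0, 0) fits (1, 0); releases (0, 2), pool now (1, 2)
  proc-G: need (0, 2) fits (1, 2); releases (0, 1), pool now (1, 3)
  proc-E: need (1, 3) fits (1, 3); releases (3, 1), pool now (4, 4)
  proc-D: need (2, 3) fits (4, 4); releases (2, 2), pool now (6, 6)
  proc-B: need (5, 2) fits (6, 6); releases (1, 2), pool now (7, 8)
  proc-A: need (4, 1) fits (7, 8); releases (1, 2), pool now (8, 10)
  proc-F: need (4, 5) fits (8, 10); releases (2, 0), pool now (10, 10)


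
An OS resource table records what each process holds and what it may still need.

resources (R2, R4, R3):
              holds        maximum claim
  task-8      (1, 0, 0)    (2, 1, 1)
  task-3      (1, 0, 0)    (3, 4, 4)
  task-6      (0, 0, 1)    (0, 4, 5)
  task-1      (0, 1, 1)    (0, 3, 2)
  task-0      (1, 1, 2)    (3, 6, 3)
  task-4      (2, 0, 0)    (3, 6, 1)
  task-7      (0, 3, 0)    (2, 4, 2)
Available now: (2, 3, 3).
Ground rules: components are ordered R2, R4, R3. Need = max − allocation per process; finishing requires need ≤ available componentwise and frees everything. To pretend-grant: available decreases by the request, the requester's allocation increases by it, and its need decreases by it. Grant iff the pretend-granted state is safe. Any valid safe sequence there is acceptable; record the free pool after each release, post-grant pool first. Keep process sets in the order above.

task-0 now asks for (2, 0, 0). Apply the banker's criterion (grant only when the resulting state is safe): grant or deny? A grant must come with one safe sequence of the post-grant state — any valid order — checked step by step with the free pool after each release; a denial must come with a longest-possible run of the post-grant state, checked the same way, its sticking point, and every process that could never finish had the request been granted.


DENY. Granting would leave the state unsafe.
Key observation: after task-1, task-6 the pool peaks at (0, 4, 5), and each blocked process is short somewhere: task-8 on R2; task-3 on R2; task-0 on R4; task-4 on R2, R4; task-7 on R2.
After a pretend grant, a maximal execution: task-1, task-6 — then nothing else fits. Walking it through:
  pool = (0, 3, 3)
  task-1 needs (0, 2, 1) <= (0, 3, 3) -> finishes; pool += (0, 1, 1) = (0, 4, 4)
  task-6 needs (0, 4, 4) <= (0, 4, 4) -> finishes; pool += (0, 0, 1) = (0, 4, 5)
  task-8 still needs (1, 1, 1) but only (0, 4, 5) is free — short on R2
  task-3 still needs (2, 4, 4) but only (0, 4, 5) is free — short on R2
  task-0 still needs (0, 5, 1) but only (0, 4, 5) is free — short on R4
  task-4 still needs (1, 6, 1) but only (0, 4, 5) is free — short on R2 and R4
  task-7 still needs (2, 1, 2) but only (0, 4, 5) is free — short on R2
Processes that could never finish after the grant: task-8, task-3, task-0, task-4 and task-7.


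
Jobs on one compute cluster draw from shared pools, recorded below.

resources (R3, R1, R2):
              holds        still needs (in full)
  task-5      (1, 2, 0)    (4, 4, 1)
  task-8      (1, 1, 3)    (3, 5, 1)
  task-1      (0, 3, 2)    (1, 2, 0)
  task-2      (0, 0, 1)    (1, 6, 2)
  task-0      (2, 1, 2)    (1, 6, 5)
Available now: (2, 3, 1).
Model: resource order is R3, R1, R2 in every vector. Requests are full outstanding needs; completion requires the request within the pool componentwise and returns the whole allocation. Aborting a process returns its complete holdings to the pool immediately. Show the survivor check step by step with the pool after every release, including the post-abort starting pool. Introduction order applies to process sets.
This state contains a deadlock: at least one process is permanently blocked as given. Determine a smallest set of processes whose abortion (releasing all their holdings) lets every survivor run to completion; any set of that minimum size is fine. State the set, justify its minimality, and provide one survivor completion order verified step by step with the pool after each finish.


The answer: abort task-8.
Key observation: the returned (1, 1, 3) from task-8 is what brings task-0 — unrunnable before, under any order — into play at step 2.
No smaller set exists: with zero aborts the deadlock remains.
Survivors finish in the order: task-1, task-0, task-2, task-5. Verifying each step (pool after the aborts first):
  pool = (3, 4, 4)
  task-1 needs (1, 2, 0) <= (3, 4, 4) -> finishes; pool += (0, 3, 2) = (3, 7, 6)
  task-0 needs (1, 6, 5) <= (3, 7, 6) -> finishes; pool += (2, 1, 2) = (5, 8, 8)
  task-2 needs (1, 6, 2) <= (5, 8, 8) -> finishes; pool += (0, 0, 1) = (5, 8, 9)
  task-5 needs (4, 4, 1) <= (5, 8, 9) -> finishes; pool += (1, 2, 0) = (6, 10, 9)


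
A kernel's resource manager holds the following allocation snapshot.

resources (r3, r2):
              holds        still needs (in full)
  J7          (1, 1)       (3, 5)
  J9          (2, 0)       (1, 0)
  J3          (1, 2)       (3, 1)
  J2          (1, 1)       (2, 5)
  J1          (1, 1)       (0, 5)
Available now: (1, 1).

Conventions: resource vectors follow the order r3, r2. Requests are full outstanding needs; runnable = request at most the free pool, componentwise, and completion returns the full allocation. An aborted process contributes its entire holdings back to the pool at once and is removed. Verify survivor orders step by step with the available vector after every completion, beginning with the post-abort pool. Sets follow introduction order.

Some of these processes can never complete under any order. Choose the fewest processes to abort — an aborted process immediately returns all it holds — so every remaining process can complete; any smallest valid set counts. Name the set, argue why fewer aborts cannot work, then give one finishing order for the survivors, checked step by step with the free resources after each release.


Abort J2 and J1.
Key observation: no ordering could ever have run J7 before the abort of J2 and J1; with (2, 2) back in the pool it fits at step 2.
Minimality, checking each single-abort alternative: J7 alone leaves J2 blocked (short on r2); J9 alone leaves J7 blocked (short on r2); J3 alone leaves J7 blocked (short on r2); J2 alone leaves J7 blocked (short on r2); J1 alone leaves J7 blocked (short on r2).
The survivors complete as J3, J7, J9. Check, step by step (starting from the post-abort pool):
  pool = (3, 3)
  run J3 (needs (3, 1), free (3, 3)); after release of (1, 2) the pool is (4, 5)
  run J7 (needs (3, 5), free (4, 5)); after release of (1, 1) the pool is (5, 6)
  run J9 (needs (1, 0), free (5, 6)); after release of (2, 0) the pool is (7, 6)


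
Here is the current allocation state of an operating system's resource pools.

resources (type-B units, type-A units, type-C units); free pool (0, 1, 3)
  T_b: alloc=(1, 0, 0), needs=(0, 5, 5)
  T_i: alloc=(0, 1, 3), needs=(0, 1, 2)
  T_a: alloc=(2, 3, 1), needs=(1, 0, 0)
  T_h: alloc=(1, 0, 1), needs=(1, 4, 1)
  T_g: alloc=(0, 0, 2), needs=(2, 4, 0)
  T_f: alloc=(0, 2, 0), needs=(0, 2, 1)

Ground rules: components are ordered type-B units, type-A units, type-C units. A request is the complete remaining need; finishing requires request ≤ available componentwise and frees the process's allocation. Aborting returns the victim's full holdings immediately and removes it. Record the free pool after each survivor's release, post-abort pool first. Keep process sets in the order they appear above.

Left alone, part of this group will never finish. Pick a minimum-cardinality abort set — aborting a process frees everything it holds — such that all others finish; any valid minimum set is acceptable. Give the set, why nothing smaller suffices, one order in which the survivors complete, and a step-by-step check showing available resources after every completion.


Minimum abort set: T_h.
Key observation: the deadlocked T_a becomes finishable only because T_h released (1, 0, 1); it completes at step 1 below.
Why nothing smaller works: aborting no one leaves the state deadlocked as given.
The survivors complete as T_a, T_f, T_i, T_b, T_g. Walking it through (starting from the post-abort pool):
  pool = (1, 1, 4)
  run T_a (needs (1, 0, 0), free (1, 1, 4)); after release of (2, 3, 1) the pool is (3, 4, 5)
  run T_f (needs (0, 2, 1), free (3, 4, 5)); after release of (0, 2, 0) the pool is (3, 6, 5)
  run T_i (needs (0, 1, 2), free (3, 6, 5)); after release of (0, 1, 3) the pool is (3, 7, 8)
  run T_b (needs (0, 5, 5), free (3, 7, 8)); after release of (1, 0, 0) the pool is (4, 7, 8)
  run T_g (needs (2, 4, 0), free (4, 7, 8)); after release of (0, 0, 2) the pool is (4, 7, 10)


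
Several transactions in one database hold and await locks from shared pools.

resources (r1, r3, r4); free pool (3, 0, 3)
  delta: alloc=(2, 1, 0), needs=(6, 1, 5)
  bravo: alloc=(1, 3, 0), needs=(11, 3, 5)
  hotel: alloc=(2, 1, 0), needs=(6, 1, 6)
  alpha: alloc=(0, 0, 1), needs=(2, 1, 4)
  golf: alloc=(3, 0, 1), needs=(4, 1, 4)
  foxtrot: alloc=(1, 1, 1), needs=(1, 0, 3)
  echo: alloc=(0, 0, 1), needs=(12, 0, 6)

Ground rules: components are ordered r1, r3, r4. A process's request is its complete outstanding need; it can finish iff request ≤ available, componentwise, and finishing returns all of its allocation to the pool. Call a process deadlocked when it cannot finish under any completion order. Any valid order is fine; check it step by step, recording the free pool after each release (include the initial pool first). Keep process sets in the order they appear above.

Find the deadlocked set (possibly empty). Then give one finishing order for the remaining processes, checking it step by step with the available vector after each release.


No process is deadlocked.
Key observation: foxtrot fits the free pool immediately, and its release cascades until everyone finishes.
A valid finishing order for the others: foxtrot, alpha, golf, hotel, delta, bravo, echo. Step-by-step check:
  pool = (3, 0, 3)
  foxtrot needs (1, 0, 3) <= (3, 0, 3) -> finishes; pool += (1, 1, 1) = (4, 1, 4)
  alpha needs (2, 1, 4) <= (4, 1, 4) -> finishes; pool += (0, 0, 1) = (4, 1, 5)
  golf needs (4, 1, 4) <= (4, 1, 5) -> finishes; pool += (3, 0, 1) = (7, 1, 6)
  hotel needs (6, 1, 6) <= (7, 1, 6) -> finishes; pool += (2, 1, 0) = (9, 2, 6)
  delta needs (6, 1, 5) <= (9, 2, 6) -> finishes; pool += (2, 1, 0) = (11, 3, 6)
  bravo needs (11, 3, 5) <= (11, 3, 6) -> finishes; pool += (1, 3, 0) = (12, 6, 6)
  echo needs (12, 0, 6) <= (12, 6, 6) -> finishes; pool += (0, 0, 1) = (12, 6, 7)
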